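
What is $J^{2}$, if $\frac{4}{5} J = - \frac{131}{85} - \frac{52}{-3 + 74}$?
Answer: $\frac{188265841}{23309584} \approx 8.0768$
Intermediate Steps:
$J = - \frac{13721}{4828}$ ($J = \frac{5 \left(- \frac{131}{85} - \frac{52}{-3 + 74}\right)}{4} = \frac{5 \left(\left(-131\right) \frac{1}{85} - \frac{52}{71}\right)}{4} = \frac{5 \left(- \frac{131}{85} - \frac{52}{71}\right)}{4} = \frac{5}{4} \left(- \frac{13721}{6035}\right) = - \frac{13721}{4828} \approx -2.842$)
$J^{2} = \left(- \frac{13721}{4828}\right)^{2} = \frac{188265841}{23309584}$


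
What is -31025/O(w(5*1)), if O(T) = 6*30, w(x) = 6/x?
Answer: -6205/36 ≈ -172.36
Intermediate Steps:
O(T) = 180
-31025/O(w(5*1)) = -31025/180 = -31025*1/180 = -6205/36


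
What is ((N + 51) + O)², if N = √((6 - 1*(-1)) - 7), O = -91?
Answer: 1600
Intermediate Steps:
N = 0 (N = √((6 + 1) - 7) = √(7 - 7) = √0 = 0)
((N + 51) + O)² = ((0 + 51) - 91)² = (51 - 91)² = (-40)² = 1600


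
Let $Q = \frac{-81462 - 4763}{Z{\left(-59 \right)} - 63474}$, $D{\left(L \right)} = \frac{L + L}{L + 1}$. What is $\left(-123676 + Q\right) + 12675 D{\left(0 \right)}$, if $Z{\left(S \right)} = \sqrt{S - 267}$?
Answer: $- \frac{249139411862851}{2014474501} + \frac{86225 i \sqrt{326}}{4028949002} \approx -1.2367 \cdot 10^{5} + 0.00038641 i$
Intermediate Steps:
$Z{\left(S \right)} = \sqrt{-267 + S}$
$D{\left(L \right)} = \frac{2 L}{1 + L}$
$Q = - \frac{86225}{-63474 + i \sqrt{326}}$ ($Q = \frac{-81462 - 4763}{\sqrt{-267 - 59} - 63474} = - \frac{86225}{\sqrt{-326} - 63474} = - \frac{86225}{i \sqrt{326} - 63474} = - \frac{86225}{-63474 + i \sqrt{326}} \approx 1.3584 + 0.00038641 i$)
$\left(-123676 + Q\right) + 12675 D{\left(0 \right)} = \left(-123676 + \left(\frac{2736522825}{2014474501} + \frac{86225 i \sqrt{326}}{4028949002}\right)\right) + 12675 \cdot 2 \cdot 0 \frac{1}{1 + 0} = \left(- \frac{249139411862851}{2014474501} + \frac{86225 i \sqrt{326}}{4028949002}\right) + 12675 \cdot 2 \cdot 0 \cdot 1^{-1} = \left(- \frac{249139411862851}{2014474501} + \frac{86225 i \sqrt{326}}{4028949002}\right) + 12675 \cdot 2 \cdot 0 \cdot 1 = \left(- \frac{249139411862851}{2014474501} + \frac{86225 i \sqrt{326}}{4028949002}\right) + 12675 \cdot 0 = \left(- \frac{249139411862851}{2014474501} + \frac{86225 i \sqrt{326}}{4028949002}\right) + 0 = - \frac{249139411862851}{2014474501} + \frac{86225 i \sqrt{326}}{4028949002}$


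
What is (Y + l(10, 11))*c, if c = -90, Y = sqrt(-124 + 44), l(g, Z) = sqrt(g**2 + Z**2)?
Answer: -90*sqrt(221) - 360*I*sqrt(5) ≈ -1337.9 - 804.98*I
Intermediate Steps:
l(g, Z) = sqrt(Z**2 + g**2)
Y = 4*I*sqrt(5) (Y = sqrt(-80) = 4*I*sqrt(5) ≈ 8.9443*I)
(Y + l(10, 11))*c = (4*I*sqrt(5) + sqrt(11**2 + 10**2))*(-90) = (4*I*sqrt(5) + sqrt(121 + 100))*(-90) = (4*I*sqrt(5) + sqrt(221))*(-90) = (sqrt(221) + 4*I*sqrt(5))*(-90) = -90*sqrt(221) - 360*I*sqrt(5)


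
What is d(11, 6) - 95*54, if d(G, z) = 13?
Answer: -5117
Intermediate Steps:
d(11, 6) - 95*54 = 13 - 95*54 = 13 - 5130 = -5117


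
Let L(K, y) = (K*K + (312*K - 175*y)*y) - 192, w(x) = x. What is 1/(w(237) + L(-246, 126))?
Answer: -1/12388491 ≈ -8.0720e-8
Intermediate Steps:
L(K, y) = -192 + K² + y*(-175*y + 312*K) (L(K, y) = (K² + (-175*y + 312*K)*y) - 192 = (K² + y*(-175*y + 312*K)) - 192 = -192 + K² + y*(-175*y + 312*K))
1/(w(237) + L(-246, 126)) = 1/(237 + (-192 + (-246)² - 175*126² + 312*(-246)*126)) = 1/(237 + (-192 + 60516 - 175*15876 - 9670752)) = 1/(237 + (-192 + 60516 - 2778300 - 9670752)) = 1/(237 - 12388728) = 1/(-12388491) = -1/12388491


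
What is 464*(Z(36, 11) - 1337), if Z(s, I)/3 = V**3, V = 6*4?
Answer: 18622640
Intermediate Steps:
V = 24
Z(s, I) = 41472 (Z(s, I) = 3*24**3 = 3*13824 = 41472)
464*(Z(36, 11) - 1337) = 464*(41472 - 1337) = 464*40135 = 18622640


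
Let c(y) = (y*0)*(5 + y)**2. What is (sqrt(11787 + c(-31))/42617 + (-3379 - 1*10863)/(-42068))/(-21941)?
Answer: -7121/461506994 - sqrt(11787)/935059597 ≈ -1.5546e-5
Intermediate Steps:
c(y) = 0 (c(y) = 0*(5 + y)**2 = 0)
(sqrt(11787 + c(-31))/42617 + (-3379 - 1*10863)/(-42068))/(-21941) = (sqrt(11787 + 0)/42617 + (-3379 - 1*10863)/(-42068))/(-21941) = (sqrt(11787)*(1/42617) + (-3379 - 10863)*(-1/42068))*(-1/21941) = (sqrt(11787)/42617 - 14242*(-1/42068))*(-1/21941) = (sqrt(11787)/42617 + 7121/21034)*(-1/21941) = (7121/21034 + sqrt(11787)/42617)*(-1/21941) = -7121/461506994 - sqrt(11787)/935059597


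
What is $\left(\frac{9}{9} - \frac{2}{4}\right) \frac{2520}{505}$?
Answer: $\frac{252}{101} \approx 2.495$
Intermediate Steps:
$\left(\frac{9}{9} - \frac{2}{4}\right) \frac{2520}{505} = \left(9 \cdot \frac{1}{9} - \frac{1}{2}\right) 2520 \cdot \frac{1}{505} = \left(1 - \frac{1}{2}\right) \frac{504}{101} = \frac{1}{2} \cdot \frac{504}{101} = \frac{252}{101}$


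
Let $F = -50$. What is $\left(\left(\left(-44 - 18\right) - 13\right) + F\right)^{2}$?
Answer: $15625$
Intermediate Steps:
$\left(\left(\left(-44 - 18\right) - 13\right) + F\right)^{2} = \left(\left(\left(-44 - 18\right) - 13\right) - 50\right)^{2} = \left(\left(-62 - 13\right) - 50\right)^{2} = \left(-75 - 50\right)^{2} = \left(-125\right)^{2} = 15625$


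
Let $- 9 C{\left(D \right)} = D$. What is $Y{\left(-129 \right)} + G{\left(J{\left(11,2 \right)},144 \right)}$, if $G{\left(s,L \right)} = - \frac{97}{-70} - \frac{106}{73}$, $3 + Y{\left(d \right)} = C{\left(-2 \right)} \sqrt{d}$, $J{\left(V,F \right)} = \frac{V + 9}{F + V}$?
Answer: $- \frac{15669}{5110} + \frac{2 i \sqrt{129}}{9} \approx -3.0663 + 2.524 i$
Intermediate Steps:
$J{\left(V,F \right)} = \frac{9 + V}{F + V}$
$C{\left(D \right)} = - \frac{D}{9}$
$Y{\left(d \right)} = -3 + \frac{2 \sqrt{d}}{9}$ ($Y{\left(d \right)} = -3 + \left(- \frac{1}{9}\right) \left(-2\right) \sqrt{d} = -3 + \frac{2 \sqrt{d}}{9}$)
$G{\left(s,L \right)} = - \frac{339}{5110}$ ($G{\left(s,L \right)} = \left(-97\right) \left(- \frac{1}{70}\right) - \frac{106}{73} = \frac{97}{70} - \frac{106}{73} = - \frac{339}{5110}$)
$Y{\left(-129 \right)} + G{\left(J{\left(11,2 \right)},144 \right)} = \left(-3 + \frac{2 \sqrt{-129}}{9}\right) - \frac{339}{5110} = \left(-3 + \frac{2 i \sqrt{129}}{9}\right) - \frac{339}{5110} = - \frac{15669}{5110} + \frac{2 i \sqrt{129}}{9}$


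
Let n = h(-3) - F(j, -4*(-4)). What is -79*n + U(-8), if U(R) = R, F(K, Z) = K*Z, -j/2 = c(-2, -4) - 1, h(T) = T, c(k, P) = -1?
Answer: 5285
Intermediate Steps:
j = 4 (j = -2*(-1 - 1) = -2*(-2) = 4)
n = -67 (n = -3 - 4*(-4*(-4)) = -3 - 4*16 = -3 - 1*64 = -3 - 64 = -67)
-79*n + U(-8) = -79*(-67) - 8 = 5293 - 8 = 5285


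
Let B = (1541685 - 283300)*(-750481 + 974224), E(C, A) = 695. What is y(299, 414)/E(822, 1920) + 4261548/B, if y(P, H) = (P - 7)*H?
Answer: 453821384825396/2609074804843 ≈ 173.94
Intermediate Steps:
y(P, H) = H*(-7 + P) (y(P, H) = (-7 + P)*H = H*(-7 + P))
B = 281554835055 (B = 1258385*223743 = 281554835055)
y(299, 414)/E(822, 1920) + 4261548/B = (414*(-7 + 299))/695 + 4261548/281554835055 = (414*292)*(1/695) + 4261548*(1/281554835055) = 120888*(1/695) + 1420516/93851611685 = 120888/695 + 1420516/93851611685 = 453821384825396/2609074804843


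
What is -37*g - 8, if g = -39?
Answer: 1435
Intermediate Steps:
-37*g - 8 = -37*(-39) - 8 = 1443 - 8 = 1435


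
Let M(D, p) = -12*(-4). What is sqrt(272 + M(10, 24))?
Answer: 8*sqrt(5) ≈ 17.889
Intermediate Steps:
M(D, p) = 48 (M(D, p) = -3*(-16) = 48)
sqrt(272 + M(10, 24)) = sqrt(272 + 48) = sqrt(320) = 8*sqrt(5)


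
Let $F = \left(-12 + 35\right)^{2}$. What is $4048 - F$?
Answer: $3519$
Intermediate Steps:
$F = 529$ ($F = 23^{2} = 529$)
$4048 - F = 4048 - 529 = 3519$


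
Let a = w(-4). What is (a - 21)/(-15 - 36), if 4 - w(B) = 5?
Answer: 22/51 ≈ 0.43137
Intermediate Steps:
w(B) = -1 (w(B) = 4 - 1*5 = 4 - 5 = -1)
a = -1
(a - 21)/(-15 - 36) = (-1 - 21)/(-15 - 36) = -22/(-51) = -1/51*(-22) = 22/51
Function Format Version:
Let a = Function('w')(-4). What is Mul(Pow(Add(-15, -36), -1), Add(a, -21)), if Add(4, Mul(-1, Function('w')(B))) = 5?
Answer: Rational(22, 51) ≈ 0.43137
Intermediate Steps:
Function('w')(B) = -1 (Function('w')(B) = Add(4, Mul(-1, 5)) = Add(4, -5) = -1)
a = -1
Mul(Pow(Add(-15, -36), -1), Add(a, -21)) = Mul(Pow(Add(-15, -36), -1), Add(-1, -21)) = Mul(Pow(-51, -1), -22) = Mul(Rational(-1, 51), -22) = Rational(22, 51)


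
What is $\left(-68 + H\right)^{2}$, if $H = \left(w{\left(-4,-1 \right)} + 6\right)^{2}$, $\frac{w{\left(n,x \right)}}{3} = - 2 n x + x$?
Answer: $139129$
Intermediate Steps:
$w{\left(n,x \right)} = 3 x - 6 n x$ ($w{\left(n,x \right)} = 3 \left(- 2 n x + x\right) = 3 \left(x - 2 n x\right) = 3 x - 6 n x$)
$H = 441$ ($H = \left(3 \left(-1\right) \left(1 - -8\right) + 6\right)^{2} = \left(3 \left(-1\right) \left(1 + 8\right) + 6\right)^{2} = \left(3 \left(-1\right) 9 + 6\right)^{2} = \left(-27 + 6\right)^{2} = \left(-21\right)^{2} = 441$)
$\left(-68 + H\right)^{2} = \left(-68 + 441\right)^{2} = 373^{2} = 139129$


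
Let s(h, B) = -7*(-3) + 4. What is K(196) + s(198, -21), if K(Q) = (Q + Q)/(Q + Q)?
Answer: 26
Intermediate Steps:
K(Q) = 1 (K(Q) = (2*Q)/((2*Q)) = (2*Q)*(1/(2*Q)) = 1)
s(h, B) = 25 (s(h, B) = 21 + 4 = 25)
K(196) + s(198, -21) = 1 + 25 = 26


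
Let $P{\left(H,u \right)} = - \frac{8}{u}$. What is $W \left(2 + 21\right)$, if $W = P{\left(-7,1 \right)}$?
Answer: $-184$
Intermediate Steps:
$P{\left(H,u \right)} = - \frac{8}{u}$
$W = -8$ ($W = - \frac{8}{1} = \left(-8\right) 1 = -8$)
$W \left(2 + 21\right) = - 8 \left(2 + 21\right) = \left(-8\right) 23 = -184$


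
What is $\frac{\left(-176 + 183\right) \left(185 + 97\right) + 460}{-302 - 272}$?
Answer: $- \frac{1217}{287} \approx -4.2404$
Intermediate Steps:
$\frac{\left(-176 + 183\right) \left(185 + 97\right) + 460}{-302 - 272} = \frac{7 \cdot 282 + 460}{-574} = \left(1974 + 460\right) \left(- \frac{1}{574}\right) = 2434 \left(- \frac{1}{574}\right) = - \frac{1217}{287}$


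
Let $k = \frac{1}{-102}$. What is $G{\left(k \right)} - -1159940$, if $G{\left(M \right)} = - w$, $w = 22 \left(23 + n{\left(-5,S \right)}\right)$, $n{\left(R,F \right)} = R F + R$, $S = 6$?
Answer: $1160204$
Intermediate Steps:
$k = - \frac{1}{102} \approx -0.0098039$
$n{\left(R,F \right)} = R + F R$ ($n{\left(R,F \right)} = F R + R = R + F R$)
$w = -264$ ($w = 22 \left(23 - 5 \left(1 + 6\right)\right) = 22 \left(23 - 35\right) = 22 \left(-12\right) = -264$)
$G{\left(M \right)} = 264$ ($G{\left(M \right)} = \left(-1\right) \left(-264\right) = 264$)
$G{\left(k \right)} - -1159940 = 264 - -1159940 = 264 + 1159940 = 1160204$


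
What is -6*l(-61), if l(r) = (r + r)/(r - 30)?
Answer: -732/91 ≈ -8.0440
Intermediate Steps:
l(r) = 2*r/(-30 + r) (l(r) = (2*r)/(-30 + r) = 2*r/(-30 + r))
-6*l(-61) = -12*(-61)/(-30 - 61) = -12*(-61)/(-91) = -12*(-61)*(-1)/91 = -6*122/91 = -732/91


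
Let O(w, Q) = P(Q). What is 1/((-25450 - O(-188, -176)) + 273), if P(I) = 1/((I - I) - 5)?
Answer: -5/125884 ≈ -3.9719e-5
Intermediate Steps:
P(I) = -⅕ (P(I) = 1/(0 - 5) = 1/(-5) = -⅕)
O(w, Q) = -⅕
1/((-25450 - O(-188, -176)) + 273) = 1/((-25450 - 1*(-⅕)) + 273) = 1/((-25450 + ⅕) + 273) = 1/(-127249/5 + 273) = 1/(-125884/5) = -5/125884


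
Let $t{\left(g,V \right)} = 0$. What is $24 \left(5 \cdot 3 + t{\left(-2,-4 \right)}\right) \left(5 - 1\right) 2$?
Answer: $2880$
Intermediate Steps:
$24 \left(5 \cdot 3 + t{\left(-2,-4 \right)}\right) \left(5 - 1\right) 2 = 24 \left(5 \cdot 3 + 0\right) \left(5 - 1\right) 2 = 24 \left(15 + 0\right) \left(5 - 1\right) 2 = 24 \cdot 15 \cdot 4 \cdot 2 = 24 \cdot 60 \cdot 2 = 24 \cdot 120 = 2880$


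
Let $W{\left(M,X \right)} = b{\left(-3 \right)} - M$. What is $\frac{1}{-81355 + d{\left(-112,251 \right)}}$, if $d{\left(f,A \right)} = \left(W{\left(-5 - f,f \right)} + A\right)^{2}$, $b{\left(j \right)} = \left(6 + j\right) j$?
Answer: $- \frac{1}{63130} \approx -1.584 \cdot 10^{-5}$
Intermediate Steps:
$b{\left(j \right)} = j \left(6 + j\right)$
$W{\left(M,X \right)} = -9 - M$ ($W{\left(M,X \right)} = - 3 \left(6 - 3\right) - M = \left(-3\right) 3 - M = -9 - M$)
$d{\left(f,A \right)} = \left(-4 + A + f\right)^{2}$ ($d{\left(f,A \right)} = \left(\left(-9 - \left(-5 - f\right)\right) + A\right)^{2} = \left(\left(-9 + \left(5 + f\right)\right) + A\right)^{2} = \left(\left(-4 + f\right) + A\right)^{2} = \left(-4 + A + f\right)^{2}$)
$\frac{1}{-81355 + d{\left(-112,251 \right)}} = \frac{1}{-81355 + \left(-4 + 251 - 112\right)^{2}} = \frac{1}{-81355 + 135^{2}} = \frac{1}{-81355 + 18225} = \frac{1}{-63130} = - \frac{1}{63130}$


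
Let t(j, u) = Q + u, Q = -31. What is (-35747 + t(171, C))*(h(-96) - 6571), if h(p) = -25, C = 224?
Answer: 234514184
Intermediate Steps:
t(j, u) = -31 + u
(-35747 + t(171, C))*(h(-96) - 6571) = (-35747 + (-31 + 224))*(-25 - 6571) = (-35747 + 193)*(-6596) = -35554*(-6596) = 234514184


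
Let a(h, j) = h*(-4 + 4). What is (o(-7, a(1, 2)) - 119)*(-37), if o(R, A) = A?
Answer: 4403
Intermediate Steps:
a(h, j) = 0 (a(h, j) = h*0 = 0)
(o(-7, a(1, 2)) - 119)*(-37) = (0 - 119)*(-37) = -119*(-37) = 4403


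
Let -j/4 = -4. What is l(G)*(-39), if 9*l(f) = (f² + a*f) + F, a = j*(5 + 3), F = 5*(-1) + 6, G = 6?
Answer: -10465/3 ≈ -3488.3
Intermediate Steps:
j = 16 (j = -4*(-4) = 16)
F = 1 (F = -5 + 6 = 1)
a = 128 (a = 16*(5 + 3) = 16*8 = 128)
l(f) = ⅑ + f²/9 + 128*f/9 (l(f) = ((f² + 128*f) + 1)/9 = (1 + f² + 128*f)/9 = ⅑ + f²/9 + 128*f/9)
l(G)*(-39) = (⅑ + (⅑)*6² + (128/9)*6)*(-39) = (⅑ + (⅑)*36 + 256/3)*(-39) = (⅑ + 4 + 256/3)*(-39) = (805/9)*(-39) = -10465/3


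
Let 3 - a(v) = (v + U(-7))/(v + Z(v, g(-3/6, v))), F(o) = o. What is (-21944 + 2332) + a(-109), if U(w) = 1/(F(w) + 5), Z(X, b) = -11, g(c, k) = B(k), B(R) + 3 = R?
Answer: -1568793/80 ≈ -19610.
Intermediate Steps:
B(R) = -3 + R
g(c, k) = -3 + k
U(w) = 1/(5 + w) (U(w) = 1/(w + 5) = 1/(5 + w))
a(v) = 3 - (-½ + v)/(-11 + v) (a(v) = 3 - (v + 1/(5 - 7))/(v - 11) = 3 - (v + 1/(-2))/(-11 + v) = 3 - (v - ½)/(-11 + v) = 3 - (-½ + v)/(-11 + v))
(-21944 + 2332) + a(-109) = (-21944 + 2332) + (-65 + 4*(-109))/(2*(-11 - 109)) = -19612 + (½)*(-65 - 436)/(-120) = -19612 + (½)*(-1/120)*(-501) = -19612 + 167/80 = -1568793/80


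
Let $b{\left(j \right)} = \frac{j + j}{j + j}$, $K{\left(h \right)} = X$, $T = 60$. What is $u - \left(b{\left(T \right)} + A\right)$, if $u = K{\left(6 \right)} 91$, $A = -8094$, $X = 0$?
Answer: $8093$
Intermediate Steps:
$K{\left(h \right)} = 0$
$b{\left(j \right)} = 1$ ($b{\left(j \right)} = \frac{2 j}{2 j} = 2 j \frac{1}{2 j} = 1$)
$u = 0$ ($u = 0 \cdot 91 = 0$)
$u - \left(b{\left(T \right)} + A\right) = 0 - \left(1 - 8094\right) = 0 - -8093 = 0 + 8093 = 8093$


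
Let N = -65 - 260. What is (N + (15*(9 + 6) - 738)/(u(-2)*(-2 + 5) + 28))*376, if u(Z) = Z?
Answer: -1440644/11 ≈ -1.3097e+5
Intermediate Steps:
N = -325
(N + (15*(9 + 6) - 738)/(u(-2)*(-2 + 5) + 28))*376 = (-325 + (15*(9 + 6) - 738)/(-2*(-2 + 5) + 28))*376 = (-325 + (15*15 - 738)/(-2*3 + 28))*376 = (-325 + (225 - 738)/(-6 + 28))*376 = (-325 - 513/22)*376 = -7663/22*376 = -1440644/11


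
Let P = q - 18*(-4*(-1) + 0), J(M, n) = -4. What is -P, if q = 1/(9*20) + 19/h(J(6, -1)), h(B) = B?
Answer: 6907/90 ≈ 76.744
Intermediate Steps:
q = -427/90 (q = 1/(9*20) + 19/(-4) = (⅑)*(1/20) + 19*(-¼) = 1/180 - 19/4 = -427/90 ≈ -4.7444)
P = -6907/90 (P = -427/90 - 18*(-4*(-1) + 0) = -427/90 - 18*(4 + 0) = -427/90 - 18*4 = -427/90 - 72 = -6907/90 ≈ -76.744)
-P = -1*(-6907/90) = 6907/90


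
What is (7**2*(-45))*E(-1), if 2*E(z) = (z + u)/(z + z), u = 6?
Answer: 11025/4 ≈ 2756.3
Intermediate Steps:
E(z) = (6 + z)/(4*z) (E(z) = ((z + 6)/(z + z))/2 = ((6 + z)/((2*z)))/2 = ((6 + z)*(1/(2*z)))/2 = ((6 + z)/(2*z))/2 = (6 + z)/(4*z))
(7**2*(-45))*E(-1) = (7**2*(-45))*((1/4)*(6 - 1)/(-1)) = (49*(-45))*((1/4)*(-1)*5) = -2205*(-5/4) = 11025/4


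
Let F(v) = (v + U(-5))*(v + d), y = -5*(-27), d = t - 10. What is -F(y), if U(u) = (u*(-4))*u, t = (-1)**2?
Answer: -4410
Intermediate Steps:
t = 1
U(u) = -4*u**2 (U(u) = (-4*u)*u = -4*u**2)
d = -9 (d = 1 - 10 = -9)
y = 135
F(v) = (-100 + v)*(-9 + v) (F(v) = (v - 4*(-5)**2)*(v - 9) = (v - 4*25)*(-9 + v) = (v - 100)*(-9 + v) = (-100 + v)*(-9 + v))
-F(y) = -(900 + 135**2 - 109*135) = -(900 + 18225 - 14715) = -1*4410 = -4410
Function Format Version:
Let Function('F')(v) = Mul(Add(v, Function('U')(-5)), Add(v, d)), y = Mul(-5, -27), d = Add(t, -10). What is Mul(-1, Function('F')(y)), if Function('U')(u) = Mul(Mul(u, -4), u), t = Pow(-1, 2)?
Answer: -4410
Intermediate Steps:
t = 1
Function('U')(u) = Mul(-4, Pow(u, 2)) (Function('U')(u) = Mul(Mul(-4, u), u) = Mul(-4, Pow(u, 2)))
d = -9 (d = Add(1, -10) = -9)
y = 135
Function('F')(v) = Mul(Add(-100, v), Add(-9, v)) (Function('F')(v) = Mul(Add(v, Mul(-4, Pow(-5, 2))), Add(v, -9)) = Mul(Add(v, Mul(-4, 25)), Add(-9, v)) = Mul(Add(v, -100), Add(-9, v)) = Mul(Add(-100, v), Add(-9, v)))
Mul(-1, Function('F')(y)) = Mul(-1, Add(900, Pow(135, 2), Mul(-109, 135))) = Mul(-1, Add(900, 18225, -14715)) = Mul(-1, 4410) = -4410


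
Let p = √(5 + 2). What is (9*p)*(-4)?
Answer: -36*√7 ≈ -95.247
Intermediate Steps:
p = √7 ≈ 2.6458
(9*p)*(-4) = (9*√7)*(-4) = -36*√7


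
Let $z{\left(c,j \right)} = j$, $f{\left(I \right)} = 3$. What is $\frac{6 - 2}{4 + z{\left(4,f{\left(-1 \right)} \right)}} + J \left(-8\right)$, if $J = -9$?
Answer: $\frac{508}{7} \approx 72.571$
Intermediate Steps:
$\frac{6 - 2}{4 + z{\left(4,f{\left(-1 \right)} \right)}} + J \left(-8\right) = \frac{6 - 2}{4 + 3} - -72 = \frac{4}{7} + 72 = \frac{508}{7}$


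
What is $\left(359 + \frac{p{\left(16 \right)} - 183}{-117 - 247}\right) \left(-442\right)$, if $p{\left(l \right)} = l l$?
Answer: $- \frac{2220251}{14} \approx -1.5859 \cdot 10^{5}$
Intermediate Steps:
$p{\left(l \right)} = l^{2}$
$\left(359 + \frac{p{\left(16 \right)} - 183}{-117 - 247}\right) \left(-442\right) = \left(359 + \frac{16^{2} - 183}{-117 - 247}\right) \left(-442\right) = \left(359 + \frac{256 - 183}{-364}\right) \left(-442\right) = \left(359 + 73 \left(- \frac{1}{364}\right)\right) \left(-442\right) = \left(359 - \frac{73}{364}\right) \left(-442\right) = \frac{130603}{364} \left(-442\right) = - \frac{2220251}{14}$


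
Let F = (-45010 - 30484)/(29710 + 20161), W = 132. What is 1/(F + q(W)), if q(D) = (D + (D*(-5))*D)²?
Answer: 49871/377369475457930 ≈ 1.3215e-10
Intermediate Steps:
F = -75494/49871 ≈ -1.5138
q(D) = (D - 5*D²)² (q(D) = (D + (-5*D)*D)² = (D - 5*D²)²)
1/(F + q(W)) = 1/(-75494/49871 + 132²*(-1 + 5*132)²) = 1/(-75494/49871 + 17424*(-1 + 660)²) = 1/(-75494/49871 + 17424*659²) = 1/(-75494/49871 + 17424*434281) = 1/(-75494/49871 + 7566912144) = 1/(377369475457930/49871) = 49871/377369475457930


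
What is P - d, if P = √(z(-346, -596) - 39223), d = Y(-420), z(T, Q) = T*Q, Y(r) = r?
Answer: 420 + √166993 ≈ 828.65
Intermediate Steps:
z(T, Q) = Q*T
d = -420
P = √166993 (P = √(-596*(-346) - 39223) = √(206216 - 39223) = √166993 ≈ 408.65)
P - d = √166993 - 1*(-420) = √166993 + 420 = 420 + √166993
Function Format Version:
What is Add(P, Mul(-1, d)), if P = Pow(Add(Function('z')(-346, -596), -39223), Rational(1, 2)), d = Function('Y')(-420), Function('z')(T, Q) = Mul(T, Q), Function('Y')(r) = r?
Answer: Add(420, Pow(166993, Rational(1, 2))) ≈ 828.65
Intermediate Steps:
Function('z')(T, Q) = Mul(Q, T)
d = -420
P = Pow(166993, Rational(1, 2)) (P = Pow(Add(Mul(-596, -346), -39223), Rational(1, 2)) = Pow(Add(206216, -39223), Rational(1, 2)) = Pow(166993, Rational(1, 2)) ≈ 408.65)
Add(P, Mul(-1, d)) = Add(Pow(166993, Rational(1, 2)), Mul(-1, -420)) = Add(Pow(166993, Rational(1, 2)), 420) = Add(420, Pow(166993, Rational(1, 2)))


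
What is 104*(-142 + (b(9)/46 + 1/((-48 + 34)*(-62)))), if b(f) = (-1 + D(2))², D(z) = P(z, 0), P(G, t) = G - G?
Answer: -73695206/4991 ≈ -14766.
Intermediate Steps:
P(G, t) = 0
D(z) = 0
b(f) = 1 (b(f) = (-1 + 0)² = (-1)² = 1)
104*(-142 + (b(9)/46 + 1/((-48 + 34)*(-62)))) = 104*(-142 + (1/46 + 1/((-48 + 34)*(-62)))) = 104*(-142 + (1*(1/46) - 1/62/(-14))) = 104*(-142 + (1/46 - 1/14*(-1/62))) = 104*(-142 + (1/46 + 1/868)) = 104*(-142 + 457/19964) = 104*(-2834431/19964) = -73695206/4991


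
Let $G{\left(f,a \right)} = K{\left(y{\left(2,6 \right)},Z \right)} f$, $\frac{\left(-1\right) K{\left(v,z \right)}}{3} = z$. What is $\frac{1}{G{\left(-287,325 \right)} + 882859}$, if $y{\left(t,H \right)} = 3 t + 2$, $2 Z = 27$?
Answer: $\frac{2}{1788965} \approx 1.118 \cdot 10^{-6}$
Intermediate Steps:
$Z = \frac{27}{2}$ ($Z = \frac{1}{2} \cdot 27 = \frac{27}{2} \approx 13.5$)
$y{\left(t,H \right)} = 2 + 3 t$
$K{\left(v,z \right)} = - 3 z$
$G{\left(f,a \right)} = - \frac{81 f}{2}$ ($G{\left(f,a \right)} = \left(-3\right) \frac{27}{2} f = - \frac{81 f}{2}$)
$\frac{1}{G{\left(-287,325 \right)} + 882859} = \frac{1}{\left(- \frac{81}{2}\right) \left(-287\right) + 882859} = \frac{1}{\frac{23247}{2} + 882859} = \frac{1}{\frac{1788965}{2}} = \frac{2}{1788965}$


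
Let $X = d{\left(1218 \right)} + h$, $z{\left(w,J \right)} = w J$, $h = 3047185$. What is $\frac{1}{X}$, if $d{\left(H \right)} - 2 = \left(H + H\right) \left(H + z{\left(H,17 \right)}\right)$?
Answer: $\frac{1}{56454051} \approx 1.7714 \cdot 10^{-8}$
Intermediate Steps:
$z{\left(w,J \right)} = J w$
$d{\left(H \right)} = 2 + 36 H^{2}$ ($d{\left(H \right)} = 2 + \left(H + H\right) \left(H + 17 H\right) = 2 + 2 H 18 H = 2 + 36 H^{2}$)
$X = 56454051$ ($X = \left(2 + 36 \cdot 1218^{2}\right) + 3047185 = \left(2 + 36 \cdot 1483524\right) + 3047185 = \left(2 + 53406864\right) + 3047185 = 53406866 + 3047185 = 56454051$)
$\frac{1}{X} = \frac{1}{56454051}$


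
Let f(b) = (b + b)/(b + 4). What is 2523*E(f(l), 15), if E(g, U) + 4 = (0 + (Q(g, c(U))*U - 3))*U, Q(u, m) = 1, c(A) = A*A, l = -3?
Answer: 444048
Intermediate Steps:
c(A) = A²
f(b) = 2*b/(4 + b) (f(b) = (2*b)/(4 + b) = 2*b/(4 + b))
E(g, U) = -4 + U*(-3 + U) (E(g, U) = -4 + (0 + (1*U - 3))*U = -4 + (0 + (U - 3))*U = -4 + (0 + (-3 + U))*U = -4 + (-3 + U)*U = -4 + U*(-3 + U))
2523*E(f(l), 15) = 2523*(-4 + 15² - 3*15) = 2523*(-4 + 225 - 45) = 2523*176 = 444048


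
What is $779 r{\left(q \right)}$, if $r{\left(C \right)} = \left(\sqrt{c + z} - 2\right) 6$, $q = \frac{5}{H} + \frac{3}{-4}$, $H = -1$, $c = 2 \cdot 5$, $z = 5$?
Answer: $-9348 + 4674 \sqrt{15} \approx 8754.3$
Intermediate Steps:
$c = 10$
$q = - \frac{23}{4}$ ($q = \frac{5}{-1} + \frac{3}{-4} = 5 \left(-1\right) + 3 \left(- \frac{1}{4}\right) = -5 - \frac{3}{4} = - \frac{23}{4} \approx -5.75$)
$r{\left(C \right)} = -12 + 6 \sqrt{15}$ ($r{\left(C \right)} = \left(\sqrt{10 + 5} - 2\right) 6 = \left(\sqrt{15} - 2\right) 6 = \left(-2 + \sqrt{15}\right) 6 = -12 + 6 \sqrt{15}$)
$779 r{\left(q \right)} = 779 \left(-12 + 6 \sqrt{15}\right) = -9348 + 4674 \sqrt{15}$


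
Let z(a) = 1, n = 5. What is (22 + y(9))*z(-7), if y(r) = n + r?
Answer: 36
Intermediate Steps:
y(r) = 5 + r
(22 + y(9))*z(-7) = (22 + (5 + 9))*1 = (22 + 14)*1 = 36*1 = 36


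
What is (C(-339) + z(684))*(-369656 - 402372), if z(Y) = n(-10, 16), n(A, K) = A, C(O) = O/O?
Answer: 6948252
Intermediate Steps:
C(O) = 1
z(Y) = -10
(C(-339) + z(684))*(-369656 - 402372) = (1 - 10)*(-369656 - 402372) = -9*(-772028) = 6948252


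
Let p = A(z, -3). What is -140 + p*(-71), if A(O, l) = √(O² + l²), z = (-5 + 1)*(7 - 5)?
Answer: -140 - 71*√73 ≈ -746.62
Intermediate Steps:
z = -8 (z = -4*2 = -8)
p = √73 (p = √((-8)² + (-3)²) = √(64 + 9) = √73 ≈ 8.5440)
-140 + p*(-71) = -140 + √73*(-71) = -140 - 71*√73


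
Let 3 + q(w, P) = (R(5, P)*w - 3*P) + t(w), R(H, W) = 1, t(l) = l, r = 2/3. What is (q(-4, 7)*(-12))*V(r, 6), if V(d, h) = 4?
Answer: 1536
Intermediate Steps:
r = 2/3 (r = 2*(1/3) = 2/3 ≈ 0.66667)
q(w, P) = -3 - 3*P + 2*w (q(w, P) = -3 + ((1*w - 3*P) + w) = -3 + ((w - 3*P) + w) = -3 + (-3*P + 2*w) = -3 - 3*P + 2*w)
(q(-4, 7)*(-12))*V(r, 6) = ((-3 - 3*7 + 2*(-4))*(-12))*4 = ((-3 - 21 - 8)*(-12))*4 = -32*(-12)*4 = 384*4 = 1536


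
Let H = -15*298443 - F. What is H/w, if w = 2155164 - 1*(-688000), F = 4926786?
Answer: -9403431/2843164 ≈ -3.3074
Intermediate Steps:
H = -9403431 (H = -15*298443 - 1*4926786 = -4476645 - 4926786 = -9403431)
w = 2843164 (w = 2155164 + 688000 = 2843164)
H/w = -9403431/2843164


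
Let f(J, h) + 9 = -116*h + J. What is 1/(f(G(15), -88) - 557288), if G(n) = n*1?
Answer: -1/547074 ≈ -1.8279e-6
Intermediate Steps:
G(n) = n
f(J, h) = -9 + J - 116*h (f(J, h) = -9 + (-116*h + J) = -9 + (J - 116*h) = -9 + J - 116*h)
1/(f(G(15), -88) - 557288) = 1/((-9 + 15 - 116*(-88)) - 557288) = 1/((-9 + 15 + 10208) - 557288) = 1/(10214 - 557288) = 1/(-547074) = -1/547074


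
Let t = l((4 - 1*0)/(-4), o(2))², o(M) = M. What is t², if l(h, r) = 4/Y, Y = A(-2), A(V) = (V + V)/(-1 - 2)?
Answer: 81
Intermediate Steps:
A(V) = -2*V/3 (A(V) = (2*V)/(-3) = (2*V)*(-⅓) = -2*V/3)
Y = 4/3 (Y = -⅔*(-2) = 4/3 ≈ 1.3333)
l(h, r) = 3 (l(h, r) = 4/(4/3) = 4*(¾) = 3)
t = 9 (t = 3² = 9)
t² = 9² = 81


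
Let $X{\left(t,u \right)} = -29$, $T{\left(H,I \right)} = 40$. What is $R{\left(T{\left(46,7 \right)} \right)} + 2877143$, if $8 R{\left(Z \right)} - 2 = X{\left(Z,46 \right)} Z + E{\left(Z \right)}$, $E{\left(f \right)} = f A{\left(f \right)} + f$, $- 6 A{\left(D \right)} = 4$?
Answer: $\frac{34523999}{12} \approx 2.877 \cdot 10^{6}$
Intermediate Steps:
$A{\left(D \right)} = - \frac{2}{3}$ ($A{\left(D \right)} = \left(- \frac{1}{6}\right) 4 = - \frac{2}{3}$)
$E{\left(f \right)} = \frac{f}{3}$ ($E{\left(f \right)} = f \left(- \frac{2}{3}\right) + f = - \frac{2 f}{3} + f = \frac{f}{3}$)
$R{\left(Z \right)} = \frac{1}{4} - \frac{43 Z}{12}$ ($R{\left(Z \right)} = \frac{1}{4} + \frac{- 29 Z + \frac{Z}{3}}{8} = \frac{1}{4} + \frac{\left(- \frac{86}{3}\right) Z}{8} = \frac{1}{4} - \frac{43 Z}{12}$)
$R{\left(T{\left(46,7 \right)} \right)} + 2877143 = \left(\frac{1}{4} - \frac{430}{3}\right) + 2877143 = - \frac{1717}{12} + 2877143 = \frac{34523999}{12}$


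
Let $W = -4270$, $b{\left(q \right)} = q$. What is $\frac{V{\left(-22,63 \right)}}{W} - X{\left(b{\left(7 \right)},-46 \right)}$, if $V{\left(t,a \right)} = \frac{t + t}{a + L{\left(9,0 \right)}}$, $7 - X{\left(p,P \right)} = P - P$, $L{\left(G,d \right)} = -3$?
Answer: $- \frac{448339}{64050} \approx -6.9998$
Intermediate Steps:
$X{\left(p,P \right)} = 7$ ($X{\left(p,P \right)} = 7 - \left(P - P\right) = 7 - 0 = 7 + 0 = 7$)
$V{\left(t,a \right)} = \frac{2 t}{-3 + a}$ ($V{\left(t,a \right)} = \frac{t + t}{a - 3} = \frac{2 t}{-3 + a}$)
$\frac{V{\left(-22,63 \right)}}{W} - X{\left(b{\left(7 \right)},-46 \right)} = \frac{2 \left(-22\right) \frac{1}{-3 + 63}}{-4270} - 7 = 2 \left(-22\right) \frac{1}{60} \left(- \frac{1}{4270}\right) - 7 = \left(- \frac{11}{15}\right) \left(- \frac{1}{4270}\right) - 7 = \frac{11}{64050} - 7 = - \frac{448339}{64050}$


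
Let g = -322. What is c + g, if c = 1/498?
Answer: -160355/498 ≈ -322.00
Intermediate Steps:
c = 1/498 ≈ 0.0020080
c + g = 1/498 - 322 = -160355/498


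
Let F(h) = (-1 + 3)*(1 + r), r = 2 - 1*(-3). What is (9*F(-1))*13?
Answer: 1404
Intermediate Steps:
r = 5 (r = 2 + 3 = 5)
F(h) = 12 (F(h) = (-1 + 3)*(1 + 5) = 2*6 = 12)
(9*F(-1))*13 = (9*12)*13 = 108*13 = 1404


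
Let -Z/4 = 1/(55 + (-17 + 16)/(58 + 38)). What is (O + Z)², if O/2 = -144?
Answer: 2312637981696/27867841 ≈ 82986.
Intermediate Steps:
O = -288 (O = 2*(-144) = -288)
Z = -384/5279 (Z = -4/(55 + (-17 + 16)/(58 + 38)) = -4/(55 - 1/96) = -4/5279/96 = -4*96/5279 = -384/5279 ≈ -0.072741)
(O + Z)² = (-288 - 384/5279)² = (-1520736/5279)² = 2312637981696/27867841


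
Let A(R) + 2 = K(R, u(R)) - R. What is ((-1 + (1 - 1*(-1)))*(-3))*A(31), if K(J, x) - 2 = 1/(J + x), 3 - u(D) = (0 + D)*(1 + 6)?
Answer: 5674/61 ≈ 93.016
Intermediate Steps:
u(D) = 3 - 7*D (u(D) = 3 - (0 + D)*(1 + 6) = 3 - D*7 = 3 - 7*D)
K(J, x) = 2 + 1/(J + x)
A(R) = -2 - R + (7 - 12*R)/(3 - 6*R) (A(R) = -2 + ((1 + 2*R + 2*(3 - 7*R))/(R + (3 - 7*R)) - R) = -2 + ((1 + 2*R + (6 - 14*R))/(3 - 6*R) - R) = -2 + ((7 - 12*R)/(3 - 6*R) - R) = -2 + (-R + (7 - 12*R)/(3 - 6*R)) = -2 - R + (7 - 12*R)/(3 - 6*R))
((-1 + (1 - 1*(-1)))*(-3))*A(31) = ((-1 + (1 - 1*(-1)))*(-3))*((-1 - 6*31**2 + 3*31)/(3*(-1 + 2*31))) = ((-1 + (1 + 1))*(-3))*((-1 - 6*961 + 93)/(3*(-1 + 62))) = ((-1 + 2)*(-3))*((1/3)*(-1 - 5766 + 93)/61) = (1*(-3))*((1/3)*(1/61)*(-5674)) = -3*(-5674/183) = 5674/61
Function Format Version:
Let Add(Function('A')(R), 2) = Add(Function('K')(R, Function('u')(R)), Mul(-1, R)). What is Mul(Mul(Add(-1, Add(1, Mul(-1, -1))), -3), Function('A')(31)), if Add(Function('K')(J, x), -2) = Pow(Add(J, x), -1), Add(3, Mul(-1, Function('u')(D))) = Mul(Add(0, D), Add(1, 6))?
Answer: Rational(5674, 61) ≈ 93.016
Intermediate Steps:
Function('u')(D) = Add(3, Mul(-7, D)) (Function('u')(D) = Add(3, Mul(-1, Mul(Add(0, D), Add(1, 6)))) = Add(3, Mul(-1, Mul(D, 7))) = Add(3, Mul(-1, Mul(7, D))) = Add(3, Mul(-7, D)))
Function('K')(J, x) = Add(2, Pow(Add(J, x), -1))
Function('A')(R) = Add(-2, Mul(-1, R), Mul(Pow(Add(3, Mul(-6, R)), -1), Add(7, Mul(-12, R)))) (Function('A')(R) = Add(-2, Add(Mul(Pow(Add(R, Add(3, Mul(-7, R))), -1), Add(1, Mul(2, R), Mul(2, Add(3, Mul(-7, R))))), Mul(-1, R))) = Add(-2, Add(Mul(Pow(Add(3, Mul(-6, R)), -1), Add(1, Mul(2, R), Add(6, Mul(-14, R)))), Mul(-1, R))) = Add(-2, Add(Mul(Pow(Add(3, Mul(-6, R)), -1), Add(7, Mul(-12, R))), Mul(-1, R))) = Add(-2, Add(Mul(-1, R), Mul(Pow(Add(3, Mul(-6, R)), -1), Add(7, Mul(-12, R))))) = Add(-2, Mul(-1, R), Mul(Pow(Add(3, Mul(-6, R)), -1), Add(7, Mul(-12, R)))))
Mul(Mul(Add(-1, Add(1, Mul(-1, -1))), -3), Function('A')(31)) = Mul(Mul(Add(-1, Add(1, Mul(-1, -1))), -3), Mul(Rational(1, 3), Pow(Add(-1, Mul(2, 31)), -1), Add(-1, Mul(-6, Pow(31, 2)), Mul(3, 31)))) = Mul(Mul(Add(-1, Add(1, 1)), -3), Mul(Rational(1, 3), Pow(Add(-1, 62), -1), Add(-1, Mul(-6, 961), 93))) = Mul(Mul(Add(-1, 2), -3), Mul(Rational(1, 3), Pow(61, -1), Add(-1, -5766, 93))) = Mul(Mul(1, -3), Mul(Rational(1, 3), Rational(1, 61), -5674)) = Mul(-3, Rational(-5674, 183)) = Rational(5674, 61)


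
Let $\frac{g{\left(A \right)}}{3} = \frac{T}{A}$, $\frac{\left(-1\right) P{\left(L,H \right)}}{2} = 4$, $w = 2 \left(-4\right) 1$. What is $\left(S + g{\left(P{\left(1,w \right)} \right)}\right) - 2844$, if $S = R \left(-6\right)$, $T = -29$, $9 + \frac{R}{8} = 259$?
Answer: $- \frac{118665}{8} \approx -14833.0$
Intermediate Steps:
$R = 2000$ ($R = -72 + 8 \cdot 259 = -72 + 2072 = 2000$)
$w = -8$ ($w = \left(-8\right) 1 = -8$)
$P{\left(L,H \right)} = -8$ ($P{\left(L,H \right)} = \left(-2\right) 4 = -8$)
$S = -12000$ ($S = 2000 \left(-6\right) = -12000$)
$g{\left(A \right)} = - \frac{87}{A}$ ($g{\left(A \right)} = 3 \left(- \frac{29}{A}\right) = - \frac{87}{A}$)
$\left(S + g{\left(P{\left(1,w \right)} \right)}\right) - 2844 = \left(-12000 - \frac{87}{-8}\right) - 2844 = \left(-12000 - - \frac{87}{8}\right) - 2844 = \left(-12000 + \frac{87}{8}\right) - 2844 = - \frac{95913}{8} - 2844 = - \frac{118665}{8}$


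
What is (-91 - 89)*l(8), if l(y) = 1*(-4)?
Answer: 720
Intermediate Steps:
l(y) = -4
(-91 - 89)*l(8) = (-91 - 89)*(-4) = -180*(-4) = 720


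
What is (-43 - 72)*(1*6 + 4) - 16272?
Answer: -17422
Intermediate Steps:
(-43 - 72)*(1*6 + 4) - 16272 = -115*(6 + 4) - 16272 = -115*10 - 16272 = -1150 - 16272 = -17422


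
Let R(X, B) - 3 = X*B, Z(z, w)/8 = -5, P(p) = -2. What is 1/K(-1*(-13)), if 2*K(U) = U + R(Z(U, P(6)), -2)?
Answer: 1/48 ≈ 0.020833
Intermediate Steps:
Z(z, w) = -40 (Z(z, w) = 8*(-5) = -40)
R(X, B) = 3 + B*X (R(X, B) = 3 + X*B = 3 + B*X)
K(U) = 83/2 + U/2 (K(U) = (U + (3 - 2*(-40)))/2 = (U + (3 + 80))/2 = (U + 83)/2 = (83 + U)/2 = 83/2 + U/2)
1/K(-1*(-13)) = 1/(83/2 + (-1*(-13))/2) = 1/(83/2 + (½)*13) = 1/(83/2 + 13/2) = 1/48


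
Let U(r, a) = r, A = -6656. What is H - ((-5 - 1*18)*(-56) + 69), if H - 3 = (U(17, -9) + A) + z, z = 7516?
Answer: -477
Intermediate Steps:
H = 880 (H = 3 + ((17 - 6656) + 7516) = 3 + (-6639 + 7516) = 3 + 877 = 880)
H - ((-5 - 1*18)*(-56) + 69) = 880 - ((-5 - 1*18)*(-56) + 69) = 880 - ((-5 - 18)*(-56) + 69) = 880 - (-23*(-56) + 69) = 880 - (1288 + 69) = 880 - 1*1357 = 880 - 1357 = -477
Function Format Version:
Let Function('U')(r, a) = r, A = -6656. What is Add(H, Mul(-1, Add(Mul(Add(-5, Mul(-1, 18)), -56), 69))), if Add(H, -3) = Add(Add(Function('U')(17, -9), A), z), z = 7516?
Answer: -477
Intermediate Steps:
H = 880 (H = Add(3, Add(Add(17, -6656), 7516)) = Add(3, Add(-6639, 7516)) = Add(3, 877) = 880)
Add(H, Mul(-1, Add(Mul(Add(-5, Mul(-1, 18)), -56), 69))) = Add(880, Mul(-1, Add(Mul(Add(-5, Mul(-1, 18)), -56), 69))) = Add(880, Mul(-1, Add(Mul(Add(-5, -18), -56), 69))) = Add(880, Mul(-1, Add(Mul(-23, -56), 69))) = Add(880, Mul(-1, Add(1288, 69))) = Add(880, Mul(-1, 1357)) = Add(880, -1357) = -477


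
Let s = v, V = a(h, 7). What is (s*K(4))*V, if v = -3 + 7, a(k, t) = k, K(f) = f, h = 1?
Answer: 16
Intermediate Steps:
v = 4
V = 1
s = 4
(s*K(4))*V = (4*4)*1 = 16*1 = 16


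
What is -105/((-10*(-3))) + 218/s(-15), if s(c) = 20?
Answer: 37/5 ≈ 7.4000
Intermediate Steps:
-105/((-10*(-3))) + 218/s(-15) = -105/((-10*(-3))) + 218/20 = -105/30 + 218*(1/20) = -105*1/30 + 109/10 = -7/2 + 109/10 = 37/5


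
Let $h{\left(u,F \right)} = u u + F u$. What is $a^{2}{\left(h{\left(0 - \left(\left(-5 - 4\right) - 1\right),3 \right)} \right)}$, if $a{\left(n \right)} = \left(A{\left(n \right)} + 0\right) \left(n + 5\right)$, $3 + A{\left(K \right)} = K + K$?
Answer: $1203743025$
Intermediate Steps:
$A{\left(K \right)} = -3 + 2 K$ ($A{\left(K \right)} = -3 + \left(K + K\right) = -3 + 2 K$)
$h{\left(u,F \right)} = u^{2} + F u$
$a{\left(n \right)} = \left(-3 + 2 n\right) \left(5 + n\right)$ ($a{\left(n \right)} = \left(\left(-3 + 2 n\right) + 0\right) \left(n + 5\right) = \left(-3 + 2 n\right) \left(5 + n\right)$)
$a^{2}{\left(h{\left(0 - \left(\left(-5 - 4\right) - 1\right),3 \right)} \right)} = \left(\left(-3 + 2 \left(0 - \left(\left(-5 - 4\right) - 1\right)\right) \left(3 - \left(\left(-5 - 4\right) - 1\right)\right)\right) \left(5 + \left(0 - \left(\left(-5 - 4\right) - 1\right)\right) \left(3 - \left(\left(-5 - 4\right) - 1\right)\right)\right)\right)^{2} = \left(\left(-3 + 2 \left(0 - \left(-9 - 1\right)\right) \left(3 + \left(0 - \left(-9 - 1\right)\right)\right)\right) \left(5 + \left(0 - \left(-9 - 1\right)\right) \left(3 + \left(0 - \left(-9 - 1\right)\right)\right)\right)\right)^{2} = \left(\left(-3 + 2 \left(0 - -10\right) \left(3 + \left(0 - -10\right)\right)\right) \left(5 + \left(0 - -10\right) \left(3 + \left(0 - -10\right)\right)\right)\right)^{2} = \left(\left(-3 + 2 \left(0 + 10\right) \left(3 + \left(0 + 10\right)\right)\right) \left(5 + \left(0 + 10\right) \left(3 + \left(0 + 10\right)\right)\right)\right)^{2} = \left(\left(-3 + 2 \cdot 10 \left(3 + 10\right)\right) \left(5 + 10 \left(3 + 10\right)\right)\right)^{2} = \left(\left(-3 + 2 \cdot 10 \cdot 13\right) \left(5 + 10 \cdot 13\right)\right)^{2} = \left(\left(-3 + 2 \cdot 130\right) \left(5 + 130\right)\right)^{2} = \left(\left(-3 + 260\right) 135\right)^{2} = \left(257 \cdot 135\right)^{2} = 34695^{2} = 1203743025$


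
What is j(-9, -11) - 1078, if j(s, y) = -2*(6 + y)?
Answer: -1068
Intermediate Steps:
j(s, y) = -12 - 2*y
j(-9, -11) - 1078 = (-12 - 2*(-11)) - 1078 = (-12 + 22) - 1078 = 10 - 1078 = -1068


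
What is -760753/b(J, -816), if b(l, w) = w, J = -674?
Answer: 760753/816 ≈ 932.29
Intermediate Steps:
-760753/b(J, -816) = -760753/(-816) = -760753*(-1/816) = 760753/816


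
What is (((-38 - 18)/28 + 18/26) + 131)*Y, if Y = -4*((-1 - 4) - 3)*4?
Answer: 215808/13 ≈ 16601.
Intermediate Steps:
Y = 128 (Y = -4*(-5 - 3)*4 = -(-32)*4 = -4*(-32) = 128)
(((-38 - 18)/28 + 18/26) + 131)*Y = (((-38 - 18)/28 + 18/26) + 131)*128 = ((-56*1/28 + 18*(1/26)) + 131)*128 = ((-2 + 9/13) + 131)*128 = (-17/13 + 131)*128 = (1686/13)*128 = 215808/13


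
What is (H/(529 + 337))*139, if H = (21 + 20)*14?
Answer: 39893/433 ≈ 92.132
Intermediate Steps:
H = 574 (H = 41*14 = 574)
(H/(529 + 337))*139 = (574/(529 + 337))*139 = (574/866)*139 = (574*(1/866))*139 = (287/433)*139 = 39893/433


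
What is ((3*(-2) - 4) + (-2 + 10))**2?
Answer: 4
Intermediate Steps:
((3*(-2) - 4) + (-2 + 10))**2 = ((-6 - 4) + 8)**2 = (-10 + 8)**2 = (-2)**2 = 4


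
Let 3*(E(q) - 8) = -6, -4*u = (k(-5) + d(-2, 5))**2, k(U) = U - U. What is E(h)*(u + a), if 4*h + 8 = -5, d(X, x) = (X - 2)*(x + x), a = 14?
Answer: -2316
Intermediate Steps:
k(U) = 0
d(X, x) = 2*x*(-2 + X) (d(X, x) = (-2 + X)*(2*x) = 2*x*(-2 + X))
h = -13/4 (h = -2 + (1/4)*(-5) = -2 - 5/4 = -13/4 ≈ -3.2500)
u = -400 (u = -(0 + 2*5*(-2 - 2))**2/4 = -(0 + 2*5*(-4))**2/4 = -(0 - 40)**2/4 = -1/4*(-40)**2 = -1/4*1600 = -400)
E(q) = 6 (E(q) = 8 + (1/3)*(-6) = 8 - 2 = 6)
E(h)*(u + a) = 6*(-400 + 14) = 6*(-386) = -2316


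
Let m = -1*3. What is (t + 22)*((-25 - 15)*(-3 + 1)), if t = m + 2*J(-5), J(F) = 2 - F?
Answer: 2640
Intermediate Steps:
m = -3
t = 11 (t = -3 + 2*(2 - 1*(-5)) = -3 + 2*(2 + 5) = -3 + 2*7 = -3 + 14 = 11)
(t + 22)*((-25 - 15)*(-3 + 1)) = (11 + 22)*((-25 - 15)*(-3 + 1)) = 33*(-40*(-2)) = 33*80 = 2640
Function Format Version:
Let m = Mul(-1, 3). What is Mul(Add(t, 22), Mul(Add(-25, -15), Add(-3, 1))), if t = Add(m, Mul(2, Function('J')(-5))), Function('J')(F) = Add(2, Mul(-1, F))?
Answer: 2640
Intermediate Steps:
m = -3
t = 11 (t = Add(-3, Mul(2, Add(2, Mul(-1, -5)))) = Add(-3, Mul(2, Add(2, 5))) = Add(-3, Mul(2, 7)) = Add(-3, 14) = 11)
Mul(Add(t, 22), Mul(Add(-25, -15), Add(-3, 1))) = Mul(Add(11, 22), Mul(Add(-25, -15), Add(-3, 1))) = Mul(33, Mul(-40, -2)) = Mul(33, 80) = 2640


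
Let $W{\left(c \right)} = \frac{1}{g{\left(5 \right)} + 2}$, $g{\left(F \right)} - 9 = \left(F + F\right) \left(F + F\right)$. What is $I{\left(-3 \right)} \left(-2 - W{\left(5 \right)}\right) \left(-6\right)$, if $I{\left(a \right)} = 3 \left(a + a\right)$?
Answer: $- \frac{8028}{37} \approx -216.97$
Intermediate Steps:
$g{\left(F \right)} = 9 + 4 F^{2}$ ($g{\left(F \right)} = 9 + \left(F + F\right) \left(F + F\right) = 9 + 2 F 2 F = 9 + 4 F^{2}$)
$W{\left(c \right)} = \frac{1}{111}$ ($W{\left(c \right)} = \frac{1}{\left(9 + 4 \cdot 5^{2}\right) + 2} = \frac{1}{\left(9 + 4 \cdot 25\right) + 2} = \frac{1}{\left(9 + 100\right) + 2} = \frac{1}{109 + 2} = \frac{1}{111}$)
$I{\left(a \right)} = 6 a$ ($I{\left(a \right)} = 3 \cdot 2 a = 6 a$)
$I{\left(-3 \right)} \left(-2 - W{\left(5 \right)}\right) \left(-6\right) = 6 \left(-3\right) \left(-2 - \frac{1}{111}\right) \left(-6\right) = - 18 \left(-2 - \frac{1}{111}\right) \left(-6\right) = \left(-18\right) \left(- \frac{223}{111}\right) \left(-6\right) = \frac{1338}{37} \left(-6\right) = - \frac{8028}{37}$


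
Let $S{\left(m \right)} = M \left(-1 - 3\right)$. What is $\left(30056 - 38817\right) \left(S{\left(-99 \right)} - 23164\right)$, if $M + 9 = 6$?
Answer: $202834672$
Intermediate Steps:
$M = -3$ ($M = -9 + 6 = -3$)
$S{\left(m \right)} = 12$ ($S{\left(m \right)} = - 3 \left(-1 - 3\right) = \left(-3\right) \left(-4\right) = 12$)
$\left(30056 - 38817\right) \left(S{\left(-99 \right)} - 23164\right) = \left(30056 - 38817\right) \left(12 - 23164\right) = \left(-8761\right) \left(-23152\right) = 202834672$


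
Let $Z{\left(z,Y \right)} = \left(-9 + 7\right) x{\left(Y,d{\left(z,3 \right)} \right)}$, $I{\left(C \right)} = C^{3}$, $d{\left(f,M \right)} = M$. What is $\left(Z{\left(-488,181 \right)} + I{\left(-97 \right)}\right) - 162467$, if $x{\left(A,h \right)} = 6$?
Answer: $-1075152$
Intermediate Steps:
$Z{\left(z,Y \right)} = -12$ ($Z{\left(z,Y \right)} = \left(-9 + 7\right) 6 = \left(-2\right) 6 = -12$)
$\left(Z{\left(-488,181 \right)} + I{\left(-97 \right)}\right) - 162467 = \left(-12 + \left(-97\right)^{3}\right) - 162467 = \left(-12 - 912673\right) - 162467 = -912685 - 162467 = -1075152$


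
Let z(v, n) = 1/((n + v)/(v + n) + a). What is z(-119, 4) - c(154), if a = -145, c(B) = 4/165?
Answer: -247/7920 ≈ -0.031187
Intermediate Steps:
c(B) = 4/165 (c(B) = 4*(1/165) = 4/165)
z(v, n) = -1/144 (z(v, n) = 1/((n + v)/(v + n) - 145) = 1/((n + v)/(n + v) - 145) = 1/(1 - 145) = 1/(-144) = -1/144)
z(-119, 4) - c(154) = -1/144 - 1*4/165 = -1/144 - 4/165 = -247/7920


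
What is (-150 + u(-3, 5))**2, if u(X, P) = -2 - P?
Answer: 24649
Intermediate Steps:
(-150 + u(-3, 5))**2 = (-150 + (-2 - 1*5))**2 = (-150 + (-2 - 5))**2 = (-150 - 7)**2 = (-157)**2 = 24649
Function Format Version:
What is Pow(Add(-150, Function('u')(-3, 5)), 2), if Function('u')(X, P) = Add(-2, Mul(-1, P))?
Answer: 24649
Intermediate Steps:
Pow(Add(-150, Function('u')(-3, 5)), 2) = Pow(Add(-150, Add(-2, Mul(-1, 5))), 2) = Pow(Add(-150, Add(-2, -5)), 2) = Pow(Add(-150, -7), 2) = Pow(-157, 2) = 24649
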